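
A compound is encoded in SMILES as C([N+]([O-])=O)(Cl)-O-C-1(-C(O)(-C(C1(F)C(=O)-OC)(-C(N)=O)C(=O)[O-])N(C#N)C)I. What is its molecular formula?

C11H10ClFIN4O9-

Heavy atoms from the SMILES: 11 C, 1 Cl, 1 F, 1 I, 4 N, 9 O.
Implicit hydrogens by atom environment:
  8 × C: no H
  6 × O: no H
  2 × C: 3 H each → 6
  2 × N: no H
  2 × O (charge -1): no H
  1 × C: 1 H
  1 × Cl: no H
  1 × F: no H
  1 × I: no H
  1 × N: 2 H
  1 × N (charge +1): no H
  1 × O: 1 H
  Total hydrogens = 10.
Net charge -1.
Molecular formula: C11H10ClFIN4O9-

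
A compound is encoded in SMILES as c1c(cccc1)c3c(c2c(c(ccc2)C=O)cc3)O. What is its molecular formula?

Heavy atoms from the SMILES: 17 C, 2 O.
Implicit hydrogens by atom environment:
  10 × C (aromatic): 1 H each → 10
  6 × C (aromatic): no H
  1 × C: 1 H
  1 × O: 1 H
  1 × O: no H
  Total hydrogens = 12.
Molecular formula: C17H12O2

C17H12O2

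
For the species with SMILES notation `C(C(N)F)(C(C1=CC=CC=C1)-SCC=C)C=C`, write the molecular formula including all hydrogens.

Heavy atoms from the SMILES: 14 C, 1 F, 1 N, 1 S.
Implicit hydrogens by atom environment:
  5 × C: 1 H each → 5
  5 × C (aromatic): 1 H each → 5
  3 × C: 2 H each → 6
  1 × C (aromatic): no H
  1 × F: no H
  1 × N: 2 H
  1 × S: no H
  Total hydrogens = 18.
Molecular formula: C14H18FNS

C14H18FNS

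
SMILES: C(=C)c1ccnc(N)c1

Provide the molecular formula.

C7H8N2

Heavy atoms from the SMILES: 7 C, 2 N.
Implicit hydrogens by atom environment:
  3 × C (aromatic): 1 H each → 3
  2 × C (aromatic): no H
  1 × C: 2 H
  1 × C: 1 H
  1 × N: 2 H
  1 × N (aromatic): no H
  Total hydrogens = 8.
Molecular formula: C7H8N2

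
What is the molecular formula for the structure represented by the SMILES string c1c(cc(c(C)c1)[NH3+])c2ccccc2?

Heavy atoms from the SMILES: 13 C, 1 N.
Implicit hydrogens by atom environment:
  8 × C (aromatic): 1 H each → 8
  4 × C (aromatic): no H
  1 × C: 3 H
  1 × N (charge +1): 3 H
  Total hydrogens = 14.
Net charge +1.
Molecular formula: C13H14N+

C13H14N+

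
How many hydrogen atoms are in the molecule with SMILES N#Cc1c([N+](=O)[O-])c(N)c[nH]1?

4

Hydrogens are implicit in SMILES; fill each atom to its normal valence:
  3 × C (aromatic): no H
  1 × C (aromatic): 1 H
  1 × C: no H
  1 × N: 2 H
  1 × N (aromatic): 1 H
  1 × N: no H
  1 × N (charge +1): no H
  1 × O: no H
  1 × O (charge -1): no H
  Total hydrogens = 4.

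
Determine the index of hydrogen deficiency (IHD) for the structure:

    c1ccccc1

Molecular formula from the SMILES: C6H6.
DoU = (2C + 2 + N − H − X)/2 = (2·6 + 2 + 0 − 6 − 0)/2 = 8/2 = 4.
(Structurally: 1 ring(s) + 3 π bond(s) = 4.)

4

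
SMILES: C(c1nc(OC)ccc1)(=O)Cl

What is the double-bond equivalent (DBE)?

Molecular formula from the SMILES: C7H6ClNO2.
DoU = (2C + 2 + N − H − X)/2 = (2·7 + 2 + 1 − 6 − 1)/2 = 10/2 = 5.
(Structurally: 1 ring(s) + 4 π bond(s) = 5.)

5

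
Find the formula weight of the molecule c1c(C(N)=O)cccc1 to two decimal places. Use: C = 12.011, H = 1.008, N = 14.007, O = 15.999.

121.14

Molecular formula: C7H7NO.
M = 7×12.011 + 7×1.008 + 1×14.007 + 1×15.999 = 121.14 g/mol.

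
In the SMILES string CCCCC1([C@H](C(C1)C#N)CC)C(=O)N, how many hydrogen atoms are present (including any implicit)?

20

Hydrogens are implicit in SMILES; fill each atom to its normal valence:
  5 × C: 2 H each → 10
  3 × C: no H
  2 × C: 3 H each → 6
  2 × C: 1 H each → 2
  1 × N: 2 H
  1 × N: no H
  1 × O: no H
  Total hydrogens = 20.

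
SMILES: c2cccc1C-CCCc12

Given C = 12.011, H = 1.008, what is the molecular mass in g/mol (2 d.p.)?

Molecular formula: C10H12.
M = 10×12.011 + 12×1.008 = 132.21 g/mol.

132.21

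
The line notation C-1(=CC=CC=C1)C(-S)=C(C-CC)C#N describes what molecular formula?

Heavy atoms from the SMILES: 12 C, 1 N, 1 S.
Implicit hydrogens by atom environment:
  5 × C (aromatic): 1 H each → 5
  3 × C: no H
  2 × C: 2 H each → 4
  1 × C: 3 H
  1 × C (aromatic): no H
  1 × N: no H
  1 × S: 1 H
  Total hydrogens = 13.
Molecular formula: C12H13NS

C12H13NS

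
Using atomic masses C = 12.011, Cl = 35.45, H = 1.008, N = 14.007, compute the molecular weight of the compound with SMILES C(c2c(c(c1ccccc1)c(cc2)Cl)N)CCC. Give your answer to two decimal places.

259.78

Molecular formula: C16H18ClN.
M = 16×12.011 + 1×35.45 + 18×1.008 + 1×14.007 = 259.78 g/mol.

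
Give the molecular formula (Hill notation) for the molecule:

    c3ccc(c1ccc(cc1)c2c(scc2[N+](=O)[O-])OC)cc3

Heavy atoms from the SMILES: 17 C, 1 N, 3 O, 1 S.
Implicit hydrogens by atom environment:
  10 × C (aromatic): 1 H each → 10
  6 × C (aromatic): no H
  2 × O: no H
  1 × C: 3 H
  1 × N (charge +1): no H
  1 × O (charge -1): no H
  1 × S (aromatic): no H
  Total hydrogens = 13.
Molecular formula: C17H13NO3S

C17H13NO3S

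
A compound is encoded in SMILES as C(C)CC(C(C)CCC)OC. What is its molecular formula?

Heavy atoms from the SMILES: 10 C, 1 O.
Implicit hydrogens by atom environment:
  4 × C: 3 H each → 12
  4 × C: 2 H each → 8
  2 × C: 1 H each → 2
  1 × O: no H
  Total hydrogens = 22.
Molecular formula: C10H22O

C10H22O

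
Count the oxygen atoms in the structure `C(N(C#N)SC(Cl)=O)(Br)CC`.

The symbol for oxygen appears 1 time in the SMILES.

1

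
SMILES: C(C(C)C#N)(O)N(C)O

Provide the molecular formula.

Heavy atoms from the SMILES: 5 C, 2 N, 2 O.
Implicit hydrogens by atom environment:
  2 × C: 3 H each → 6
  2 × C: 1 H each → 2
  2 × N: no H
  2 × O: 1 H each → 2
  1 × C: no H
  Total hydrogens = 10.
Molecular formula: C5H10N2O2

C5H10N2O2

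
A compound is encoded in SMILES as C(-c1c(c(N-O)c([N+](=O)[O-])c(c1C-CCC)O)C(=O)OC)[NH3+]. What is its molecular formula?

Heavy atoms from the SMILES: 13 C, 3 N, 6 O.
Implicit hydrogens by atom environment:
  6 × C (aromatic): no H
  4 × C: 2 H each → 8
  3 × O: no H
  2 × C: 3 H each → 6
  2 × O: 1 H each → 2
  1 × C: no H
  1 × N (charge +1): 3 H
  1 × N: 1 H
  1 × N (charge +1): no H
  1 × O (charge -1): no H
  Total hydrogens = 20.
Net charge +1.
Molecular formula: C13H20N3O6+

C13H20N3O6+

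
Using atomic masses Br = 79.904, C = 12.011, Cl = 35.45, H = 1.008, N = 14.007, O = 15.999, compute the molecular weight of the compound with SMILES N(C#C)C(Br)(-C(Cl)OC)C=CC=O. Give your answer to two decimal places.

Molecular formula: C8H9BrClNO2.
M = 1×79.904 + 8×12.011 + 1×35.45 + 9×1.008 + 1×14.007 + 2×15.999 = 266.52 g/mol.

266.52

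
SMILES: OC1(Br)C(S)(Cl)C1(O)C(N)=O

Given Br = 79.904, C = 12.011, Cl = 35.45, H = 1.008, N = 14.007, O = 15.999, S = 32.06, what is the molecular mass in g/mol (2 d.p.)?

262.50

Molecular formula: C4H5BrClNO3S.
M = 1×79.904 + 4×12.011 + 1×35.45 + 5×1.008 + 1×14.007 + 3×15.999 + 1×32.06 = 262.50 g/mol.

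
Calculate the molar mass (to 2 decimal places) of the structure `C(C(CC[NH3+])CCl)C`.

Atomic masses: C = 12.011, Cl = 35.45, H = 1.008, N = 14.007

136.64

Molecular formula: C6H15ClN+.
M = 6×12.011 + 1×35.45 + 15×1.008 + 1×14.007 = 136.64 g/mol.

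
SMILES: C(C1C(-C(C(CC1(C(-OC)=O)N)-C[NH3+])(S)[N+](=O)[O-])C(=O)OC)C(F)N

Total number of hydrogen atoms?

Hydrogens are implicit in SMILES; fill each atom to its normal valence:
  5 × O: no H
  4 × C: 1 H each → 4
  4 × C: no H
  3 × C: 2 H each → 6
  2 × C: 3 H each → 6
  2 × N: 2 H each → 4
  1 × F: no H
  1 × N (charge +1): 3 H
  1 × N (charge +1): no H
  1 × O (charge -1): no H
  1 × S: 1 H
  Total hydrogens = 24.

24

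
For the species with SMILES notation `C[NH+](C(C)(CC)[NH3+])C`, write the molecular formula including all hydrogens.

[C6H18N2]2+

Heavy atoms from the SMILES: 6 C, 2 N.
Implicit hydrogens by atom environment:
  4 × C: 3 H each → 12
  1 × C: 2 H
  1 × C: no H
  1 × N (charge +1): 3 H
  1 × N (charge +1): 1 H
  Total hydrogens = 18.
Net charge +2.
Molecular formula: [C6H18N2]2+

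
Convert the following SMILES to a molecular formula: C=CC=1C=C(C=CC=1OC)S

C9H10OS

Heavy atoms from the SMILES: 9 C, 1 O, 1 S.
Implicit hydrogens by atom environment:
  3 × C (aromatic): 1 H each → 3
  3 × C (aromatic): no H
  1 × C: 3 H
  1 × C: 2 H
  1 × C: 1 H
  1 × O: no H
  1 × S: 1 H
  Total hydrogens = 10.
Molecular formula: C9H10OS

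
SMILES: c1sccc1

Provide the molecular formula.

Heavy atoms from the SMILES: 4 C, 1 S.
Implicit hydrogens by atom environment:
  4 × C (aromatic): 1 H each → 4
  1 × S (aromatic): no H
  Total hydrogens = 4.
Molecular formula: C4H4S

C4H4S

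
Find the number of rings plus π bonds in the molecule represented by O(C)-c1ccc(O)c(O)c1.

Molecular formula from the SMILES: C7H8O3.
DoU = (2C + 2 + N − H − X)/2 = (2·7 + 2 + 0 − 8 − 0)/2 = 8/2 = 4.
(Structurally: 1 ring(s) + 3 π bond(s) = 4.)

4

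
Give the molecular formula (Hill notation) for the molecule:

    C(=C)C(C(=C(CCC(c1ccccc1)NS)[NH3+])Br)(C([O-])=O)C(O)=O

C16H19BrN2O4S

Heavy atoms from the SMILES: 1 Br, 16 C, 2 N, 4 O, 1 S.
Implicit hydrogens by atom environment:
  5 × C (aromatic): 1 H each → 5
  5 × C: no H
  3 × C: 2 H each → 6
  2 × C: 1 H each → 2
  2 × O: no H
  1 × Br: no H
  1 × C (aromatic): no H
  1 × N (charge +1): 3 H
  1 × N: 1 H
  1 × O: 1 H
  1 × O (charge -1): no H
  1 × S: 1 H
  Total hydrogens = 19.
Molecular formula: C16H19BrN2O4S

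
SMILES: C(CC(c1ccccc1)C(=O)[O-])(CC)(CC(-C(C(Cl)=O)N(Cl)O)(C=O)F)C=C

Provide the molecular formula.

C19H21Cl2FNO5-

Heavy atoms from the SMILES: 19 C, 2 Cl, 1 F, 1 N, 5 O.
Implicit hydrogens by atom environment:
  5 × C (aromatic): 1 H each → 5
  4 × C: 2 H each → 8
  4 × C: 1 H each → 4
  4 × C: no H
  3 × O: no H
  2 × Cl: no H
  1 × C: 3 H
  1 × C (aromatic): no H
  1 × F: no H
  1 × N: no H
  1 × O: 1 H
  1 × O (charge -1): no H
  Total hydrogens = 21.
Net charge -1.
Molecular formula: C19H21Cl2FNO5-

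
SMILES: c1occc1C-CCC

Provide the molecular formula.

C8H12O

Heavy atoms from the SMILES: 8 C, 1 O.
Implicit hydrogens by atom environment:
  3 × C: 2 H each → 6
  3 × C (aromatic): 1 H each → 3
  1 × C: 3 H
  1 × C (aromatic): no H
  1 × O (aromatic): no H
  Total hydrogens = 12.
Molecular formula: C8H12O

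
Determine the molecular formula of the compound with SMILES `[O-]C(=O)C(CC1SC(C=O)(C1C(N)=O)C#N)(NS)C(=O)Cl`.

C10H9ClN3O5S2-

Heavy atoms from the SMILES: 10 C, 1 Cl, 3 N, 5 O, 2 S.
Implicit hydrogens by atom environment:
  6 × C: no H
  4 × O: no H
  3 × C: 1 H each → 3
  1 × C: 2 H
  1 × Cl: no H
  1 × N: 2 H
  1 × N: 1 H
  1 × N: no H
  1 × O (charge -1): no H
  1 × S: 1 H
  1 × S: no H
  Total hydrogens = 9.
Net charge -1.
Molecular formula: C10H9ClN3O5S2-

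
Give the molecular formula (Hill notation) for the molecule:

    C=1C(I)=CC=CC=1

C6H5I

Heavy atoms from the SMILES: 6 C, 1 I.
Implicit hydrogens by atom environment:
  5 × C (aromatic): 1 H each → 5
  1 × C (aromatic): no H
  1 × I: no H
  Total hydrogens = 5.
Molecular formula: C6H5I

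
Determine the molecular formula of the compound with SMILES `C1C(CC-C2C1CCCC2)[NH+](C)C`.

Heavy atoms from the SMILES: 12 C, 1 N.
Implicit hydrogens by atom environment:
  7 × C: 2 H each → 14
  3 × C: 1 H each → 3
  2 × C: 3 H each → 6
  1 × N (charge +1): 1 H
  Total hydrogens = 24.
Net charge +1.
Molecular formula: C12H24N+

C12H24N+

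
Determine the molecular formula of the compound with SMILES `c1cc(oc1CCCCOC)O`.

Heavy atoms from the SMILES: 9 C, 3 O.
Implicit hydrogens by atom environment:
  4 × C: 2 H each → 8
  2 × C (aromatic): 1 H each → 2
  2 × C (aromatic): no H
  1 × C: 3 H
  1 × O: 1 H
  1 × O (aromatic): no H
  1 × O: no H
  Total hydrogens = 14.
Molecular formula: C9H14O3

C9H14O3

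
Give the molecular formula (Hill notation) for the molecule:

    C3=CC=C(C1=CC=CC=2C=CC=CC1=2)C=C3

C16H12

Heavy atoms from the SMILES: 16 C.
Implicit hydrogens by atom environment:
  12 × C (aromatic): 1 H each → 12
  4 × C (aromatic): no H
  Total hydrogens = 12.
Molecular formula: C16H12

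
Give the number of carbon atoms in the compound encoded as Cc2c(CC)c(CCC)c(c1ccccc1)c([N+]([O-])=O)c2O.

18

The symbol for carbon appears 18 times in the SMILES. Lowercase c denotes aromatic carbon and counts toward C.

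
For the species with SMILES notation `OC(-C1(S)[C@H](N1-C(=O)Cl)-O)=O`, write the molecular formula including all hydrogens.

C4H4ClNO4S

Heavy atoms from the SMILES: 4 C, 1 Cl, 1 N, 4 O, 1 S.
Implicit hydrogens by atom environment:
  3 × C: no H
  2 × O: 1 H each → 2
  2 × O: no H
  1 × C: 1 H
  1 × Cl: no H
  1 × N: no H
  1 × S: 1 H
  Total hydrogens = 4.
Molecular formula: C4H4ClNO4S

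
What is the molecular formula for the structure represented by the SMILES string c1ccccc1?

Heavy atoms from the SMILES: 6 C.
Implicit hydrogens by atom environment:
  6 × C (aromatic): 1 H each → 6
  Total hydrogens = 6.
Molecular formula: C6H6

C6H6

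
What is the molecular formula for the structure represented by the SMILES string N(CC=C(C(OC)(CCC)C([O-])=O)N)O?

C9H17N2O4-

Heavy atoms from the SMILES: 9 C, 2 N, 4 O.
Implicit hydrogens by atom environment:
  3 × C: 2 H each → 6
  3 × C: no H
  2 × C: 3 H each → 6
  2 × O: no H
  1 × C: 1 H
  1 × N: 2 H
  1 × N: 1 H
  1 × O: 1 H
  1 × O (charge -1): no H
  Total hydrogens = 17.
Net charge -1.
Molecular formula: C9H17N2O4-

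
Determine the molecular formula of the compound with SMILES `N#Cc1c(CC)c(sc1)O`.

Heavy atoms from the SMILES: 7 C, 1 N, 1 O, 1 S.
Implicit hydrogens by atom environment:
  3 × C (aromatic): no H
  1 × C: 3 H
  1 × C: 2 H
  1 × C (aromatic): 1 H
  1 × C: no H
  1 × N: no H
  1 × O: 1 H
  1 × S (aromatic): no H
  Total hydrogens = 7.
Molecular formula: C7H7NOS

C7H7NOS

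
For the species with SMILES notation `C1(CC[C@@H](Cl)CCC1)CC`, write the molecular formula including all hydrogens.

Heavy atoms from the SMILES: 9 C, 1 Cl.
Implicit hydrogens by atom environment:
  6 × C: 2 H each → 12
  2 × C: 1 H each → 2
  1 × C: 3 H
  1 × Cl: no H
  Total hydrogens = 17.
Molecular formula: C9H17Cl

C9H17Cl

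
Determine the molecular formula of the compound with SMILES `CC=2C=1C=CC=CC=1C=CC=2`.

Heavy atoms from the SMILES: 11 C.
Implicit hydrogens by atom environment:
  7 × C (aromatic): 1 H each → 7
  3 × C (aromatic): no H
  1 × C: 3 H
  Total hydrogens = 10.
Molecular formula: C11H10

C11H10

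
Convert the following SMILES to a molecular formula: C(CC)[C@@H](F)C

C5H11F

Heavy atoms from the SMILES: 5 C, 1 F.
Implicit hydrogens by atom environment:
  2 × C: 3 H each → 6
  2 × C: 2 H each → 4
  1 × C: 1 H
  1 × F: no H
  Total hydrogens = 11.
Molecular formula: C5H11F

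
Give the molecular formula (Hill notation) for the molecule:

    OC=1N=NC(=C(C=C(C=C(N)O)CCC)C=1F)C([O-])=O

C12H13FN3O4-

Heavy atoms from the SMILES: 12 C, 1 F, 3 N, 4 O.
Implicit hydrogens by atom environment:
  4 × C (aromatic): no H
  3 × C: no H
  2 × C: 2 H each → 4
  2 × C: 1 H each → 2
  2 × N (aromatic): no H
  2 × O: 1 H each → 2
  1 × C: 3 H
  1 × F: no H
  1 × N: 2 H
  1 × O: no H
  1 × O (charge -1): no H
  Total hydrogens = 13.
Net charge -1.
Molecular formula: C12H13FN3O4-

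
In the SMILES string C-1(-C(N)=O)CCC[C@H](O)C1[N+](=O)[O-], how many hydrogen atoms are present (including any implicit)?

12

Hydrogens are implicit in SMILES; fill each atom to its normal valence:
  3 × C: 2 H each → 6
  3 × C: 1 H each → 3
  2 × O: no H
  1 × C: no H
  1 × N: 2 H
  1 × N (charge +1): no H
  1 × O: 1 H
  1 × O (charge -1): no H
  Total hydrogens = 12.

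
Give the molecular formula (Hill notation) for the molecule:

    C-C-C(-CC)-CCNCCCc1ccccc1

C16H27N

Heavy atoms from the SMILES: 16 C, 1 N.
Implicit hydrogens by atom environment:
  7 × C: 2 H each → 14
  5 × C (aromatic): 1 H each → 5
  2 × C: 3 H each → 6
  1 × C: 1 H
  1 × C (aromatic): no H
  1 × N: 1 H
  Total hydrogens = 27.
Molecular formula: C16H27N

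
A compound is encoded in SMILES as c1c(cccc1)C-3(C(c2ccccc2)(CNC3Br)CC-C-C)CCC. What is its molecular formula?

C23H30BrN

Heavy atoms from the SMILES: 1 Br, 23 C, 1 N.
Implicit hydrogens by atom environment:
  10 × C (aromatic): 1 H each → 10
  6 × C: 2 H each → 12
  2 × C: 3 H each → 6
  2 × C: no H
  2 × C (aromatic): no H
  1 × Br: no H
  1 × C: 1 H
  1 × N: 1 H
  Total hydrogens = 30.
Molecular formula: C23H30BrN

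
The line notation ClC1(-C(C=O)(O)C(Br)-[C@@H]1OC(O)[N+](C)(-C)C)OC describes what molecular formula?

C10H18BrClNO5+

Heavy atoms from the SMILES: 1 Br, 10 C, 1 Cl, 1 N, 5 O.
Implicit hydrogens by atom environment:
  4 × C: 3 H each → 12
  4 × C: 1 H each → 4
  3 × O: no H
  2 × C: no H
  2 × O: 1 H each → 2
  1 × Br: no H
  1 × Cl: no H
  1 × N (charge +1): no H
  Total hydrogens = 18.
Net charge +1.
Molecular formula: C10H18BrClNO5+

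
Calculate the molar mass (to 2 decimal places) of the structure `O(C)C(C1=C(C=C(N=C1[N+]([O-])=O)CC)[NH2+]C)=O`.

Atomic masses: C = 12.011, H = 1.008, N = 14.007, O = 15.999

Molecular formula: C10H14N3O4+.
M = 10×12.011 + 14×1.008 + 3×14.007 + 4×15.999 = 240.24 g/mol.

240.24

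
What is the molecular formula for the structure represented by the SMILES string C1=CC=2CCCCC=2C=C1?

Heavy atoms from the SMILES: 10 C.
Implicit hydrogens by atom environment:
  4 × C: 2 H each → 8
  4 × C (aromatic): 1 H each → 4
  2 × C (aromatic): no H
  Total hydrogens = 12.
Molecular formula: C10H12

C10H12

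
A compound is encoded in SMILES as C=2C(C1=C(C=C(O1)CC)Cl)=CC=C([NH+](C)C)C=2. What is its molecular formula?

C14H17ClNO+

Heavy atoms from the SMILES: 14 C, 1 Cl, 1 N, 1 O.
Implicit hydrogens by atom environment:
  5 × C (aromatic): 1 H each → 5
  5 × C (aromatic): no H
  3 × C: 3 H each → 9
  1 × C: 2 H
  1 × Cl: no H
  1 × N (charge +1): 1 H
  1 × O (aromatic): no H
  Total hydrogens = 17.
Net charge +1.
Molecular formula: C14H17ClNO+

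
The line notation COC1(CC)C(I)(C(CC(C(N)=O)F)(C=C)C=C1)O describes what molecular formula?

C13H19FINO3

Heavy atoms from the SMILES: 13 C, 1 F, 1 I, 1 N, 3 O.
Implicit hydrogens by atom environment:
  4 × C: 1 H each → 4
  4 × C: no H
  3 × C: 2 H each → 6
  2 × C: 3 H each → 6
  2 × O: no H
  1 × F: no H
  1 × I: no H
  1 × N: 2 H
  1 × O: 1 H
  Total hydrogens = 19.
Molecular formula: C13H19FINO3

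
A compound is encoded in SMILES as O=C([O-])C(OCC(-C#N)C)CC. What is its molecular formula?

Heavy atoms from the SMILES: 8 C, 1 N, 3 O.
Implicit hydrogens by atom environment:
  2 × C: 3 H each → 6
  2 × C: 2 H each → 4
  2 × C: 1 H each → 2
  2 × C: no H
  2 × O: no H
  1 × N: no H
  1 × O (charge -1): no H
  Total hydrogens = 12.
Net charge -1.
Molecular formula: C8H12NO3-

C8H12NO3-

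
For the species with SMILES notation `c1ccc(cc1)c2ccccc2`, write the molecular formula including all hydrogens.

Heavy atoms from the SMILES: 12 C.
Implicit hydrogens by atom environment:
  10 × C (aromatic): 1 H each → 10
  2 × C (aromatic): no H
  Total hydrogens = 10.
Molecular formula: C12H10

C12H10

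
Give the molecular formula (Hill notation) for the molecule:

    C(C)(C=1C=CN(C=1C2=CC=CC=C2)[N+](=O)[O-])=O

C12H10N2O3

Heavy atoms from the SMILES: 12 C, 2 N, 3 O.
Implicit hydrogens by atom environment:
  7 × C (aromatic): 1 H each → 7
  3 × C (aromatic): no H
  2 × O: no H
  1 × C: 3 H
  1 × C: no H
  1 × N (aromatic): no H
  1 × N (charge +1): no H
  1 × O (charge -1): no H
  Total hydrogens = 10.
Molecular formula: C12H10N2O3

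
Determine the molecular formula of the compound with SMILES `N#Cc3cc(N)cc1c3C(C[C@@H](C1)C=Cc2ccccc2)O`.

Heavy atoms from the SMILES: 19 C, 2 N, 1 O.
Implicit hydrogens by atom environment:
  7 × C (aromatic): 1 H each → 7
  5 × C (aromatic): no H
  4 × C: 1 H each → 4
  2 × C: 2 H each → 4
  1 × C: no H
  1 × N: 2 H
  1 × N: no H
  1 × O: 1 H
  Total hydrogens = 18.
Molecular formula: C19H18N2O

C19H18N2O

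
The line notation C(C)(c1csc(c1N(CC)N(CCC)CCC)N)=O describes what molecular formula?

C14H25N3OS

Heavy atoms from the SMILES: 14 C, 3 N, 1 O, 1 S.
Implicit hydrogens by atom environment:
  5 × C: 2 H each → 10
  4 × C: 3 H each → 12
  3 × C (aromatic): no H
  2 × N: no H
  1 × C (aromatic): 1 H
  1 × C: no H
  1 × N: 2 H
  1 × O: no H
  1 × S (aromatic): no H
  Total hydrogens = 25.
Molecular formula: C14H25N3OS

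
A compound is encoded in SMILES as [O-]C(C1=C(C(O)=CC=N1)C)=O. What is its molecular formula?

Heavy atoms from the SMILES: 7 C, 1 N, 3 O.
Implicit hydrogens by atom environment:
  3 × C (aromatic): no H
  2 × C (aromatic): 1 H each → 2
  1 × C: 3 H
  1 × C: no H
  1 × N (aromatic): no H
  1 × O: 1 H
  1 × O: no H
  1 × O (charge -1): no H
  Total hydrogens = 6.
Net charge -1.
Molecular formula: C7H6NO3-

C7H6NO3-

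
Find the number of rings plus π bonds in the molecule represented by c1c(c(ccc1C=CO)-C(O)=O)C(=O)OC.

7

Molecular formula from the SMILES: C11H10O5.
DoU = (2C + 2 + N − H − X)/2 = (2·11 + 2 + 0 − 10 − 0)/2 = 14/2 = 7.
(Structurally: 1 ring(s) + 6 π bond(s) = 7.)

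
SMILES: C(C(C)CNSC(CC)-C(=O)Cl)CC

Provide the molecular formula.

Heavy atoms from the SMILES: 10 C, 1 Cl, 1 N, 1 O, 1 S.
Implicit hydrogens by atom environment:
  4 × C: 2 H each → 8
  3 × C: 3 H each → 9
  2 × C: 1 H each → 2
  1 × C: no H
  1 × Cl: no H
  1 × N: 1 H
  1 × O: no H
  1 × S: no H
  Total hydrogens = 20.
Molecular formula: C10H20ClNOS

C10H20ClNOS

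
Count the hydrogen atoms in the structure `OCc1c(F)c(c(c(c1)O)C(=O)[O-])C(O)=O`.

6

Hydrogens are implicit in SMILES; fill each atom to its normal valence:
  5 × C (aromatic): no H
  3 × O: 1 H each → 3
  2 × C: no H
  2 × O: no H
  1 × C: 2 H
  1 × C (aromatic): 1 H
  1 × F: no H
  1 × O (charge -1): no H
  Total hydrogens = 6.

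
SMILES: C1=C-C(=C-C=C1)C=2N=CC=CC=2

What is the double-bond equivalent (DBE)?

Molecular formula from the SMILES: C11H9N.
DoU = (2C + 2 + N − H − X)/2 = (2·11 + 2 + 1 − 9 − 0)/2 = 16/2 = 8.
(Structurally: 2 ring(s) + 6 π bond(s) = 8.)

8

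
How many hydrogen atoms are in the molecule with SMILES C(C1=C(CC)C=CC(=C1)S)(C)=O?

Hydrogens are implicit in SMILES; fill each atom to its normal valence:
  3 × C (aromatic): 1 H each → 3
  3 × C (aromatic): no H
  2 × C: 3 H each → 6
  1 × C: 2 H
  1 × C: no H
  1 × O: no H
  1 × S: 1 H
  Total hydrogens = 12.

12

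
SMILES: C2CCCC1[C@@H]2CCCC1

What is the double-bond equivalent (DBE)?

2

Molecular formula from the SMILES: C10H18.
DoU = (2C + 2 + N − H − X)/2 = (2·10 + 2 + 0 − 18 − 0)/2 = 4/2 = 2.
(Structurally: 2 ring(s) + 0 π bond(s) = 2.)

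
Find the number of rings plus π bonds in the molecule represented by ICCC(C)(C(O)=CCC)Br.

1

Molecular formula from the SMILES: C8H14BrIO.
DoU = (2C + 2 + N − H − X)/2 = (2·8 + 2 + 0 − 14 − 2)/2 = 2/2 = 1.
(Structurally: 0 ring(s) + 1 π bond(s) = 1.)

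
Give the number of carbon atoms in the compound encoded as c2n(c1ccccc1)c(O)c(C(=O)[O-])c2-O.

11

The symbol for carbon appears 11 times in the SMILES. Lowercase c denotes aromatic carbon and counts toward C.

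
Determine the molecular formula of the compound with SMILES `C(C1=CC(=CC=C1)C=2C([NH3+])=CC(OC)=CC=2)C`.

Heavy atoms from the SMILES: 15 C, 1 N, 1 O.
Implicit hydrogens by atom environment:
  7 × C (aromatic): 1 H each → 7
  5 × C (aromatic): no H
  2 × C: 3 H each → 6
  1 × C: 2 H
  1 × N (charge +1): 3 H
  1 × O: no H
  Total hydrogens = 18.
Net charge +1.
Molecular formula: C15H18NO+

C15H18NO+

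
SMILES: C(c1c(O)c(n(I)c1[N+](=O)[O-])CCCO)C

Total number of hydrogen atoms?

Hydrogens are implicit in SMILES; fill each atom to its normal valence:
  4 × C: 2 H each → 8
  4 × C (aromatic): no H
  2 × O: 1 H each → 2
  1 × C: 3 H
  1 × I: no H
  1 × N (aromatic): no H
  1 × N (charge +1): no H
  1 × O: no H
  1 × O (charge -1): no H
  Total hydrogens = 13.

13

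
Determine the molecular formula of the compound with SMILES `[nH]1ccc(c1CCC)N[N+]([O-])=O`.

C7H11N3O2

Heavy atoms from the SMILES: 7 C, 3 N, 2 O.
Implicit hydrogens by atom environment:
  2 × C: 2 H each → 4
  2 × C (aromatic): 1 H each → 2
  2 × C (aromatic): no H
  1 × C: 3 H
  1 × N (aromatic): 1 H
  1 × N: 1 H
  1 × N (charge +1): no H
  1 × O: no H
  1 × O (charge -1): no H
  Total hydrogens = 11.
Molecular formula: C7H11N3O2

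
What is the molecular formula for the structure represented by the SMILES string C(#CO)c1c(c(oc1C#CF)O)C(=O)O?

C9H3FO5

Heavy atoms from the SMILES: 9 C, 1 F, 5 O.
Implicit hydrogens by atom environment:
  5 × C: no H
  4 × C (aromatic): no H
  3 × O: 1 H each → 3
  1 × F: no H
  1 × O (aromatic): no H
  1 × O: no H
  Total hydrogens = 3.
Molecular formula: C9H3FO5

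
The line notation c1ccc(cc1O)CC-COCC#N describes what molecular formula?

Heavy atoms from the SMILES: 11 C, 1 N, 2 O.
Implicit hydrogens by atom environment:
  4 × C: 2 H each → 8
  4 × C (aromatic): 1 H each → 4
  2 × C (aromatic): no H
  1 × C: no H
  1 × N: no H
  1 × O: 1 H
  1 × O: no H
  Total hydrogens = 13.
Molecular formula: C11H13NO2

C11H13NO2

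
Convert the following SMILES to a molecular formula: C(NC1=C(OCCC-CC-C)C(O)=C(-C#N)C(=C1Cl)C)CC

Heavy atoms from the SMILES: 17 C, 1 Cl, 2 N, 2 O.
Implicit hydrogens by atom environment:
  7 × C: 2 H each → 14
  6 × C (aromatic): no H
  3 × C: 3 H each → 9
  1 × C: no H
  1 × Cl: no H
  1 × N: 1 H
  1 × N: no H
  1 × O: 1 H
  1 × O: no H
  Total hydrogens = 25.
Molecular formula: C17H25ClN2O2

C17H25ClN2O2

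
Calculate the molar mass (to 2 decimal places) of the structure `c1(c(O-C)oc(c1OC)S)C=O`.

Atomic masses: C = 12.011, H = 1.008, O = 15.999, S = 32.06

188.20

Molecular formula: C7H8O4S.
M = 7×12.011 + 8×1.008 + 4×15.999 + 1×32.06 = 188.20 g/mol.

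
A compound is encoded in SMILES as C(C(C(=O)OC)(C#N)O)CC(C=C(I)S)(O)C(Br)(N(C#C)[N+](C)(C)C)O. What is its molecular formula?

C15H22BrIN3O5S+

Heavy atoms from the SMILES: 1 Br, 15 C, 1 I, 3 N, 5 O, 1 S.
Implicit hydrogens by atom environment:
  7 × C: no H
  4 × C: 3 H each → 12
  3 × O: 1 H each → 3
  2 × C: 2 H each → 4
  2 × C: 1 H each → 2
  2 × N: no H
  2 × O: no H
  1 × Br: no H
  1 × I: no H
  1 × N (charge +1): no H
  1 × S: 1 H
  Total hydrogens = 22.
Net charge +1.
Molecular formula: C15H22BrIN3O5S+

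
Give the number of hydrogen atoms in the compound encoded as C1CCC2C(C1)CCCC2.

Hydrogens are implicit in SMILES; fill each atom to its normal valence:
  8 × C: 2 H each → 16
  2 × C: 1 H each → 2
  Total hydrogens = 18.

18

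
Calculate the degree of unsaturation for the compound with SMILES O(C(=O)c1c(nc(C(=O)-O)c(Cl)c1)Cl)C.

Molecular formula from the SMILES: C8H5Cl2NO4.
DoU = (2C + 2 + N − H − X)/2 = (2·8 + 2 + 1 − 5 − 2)/2 = 12/2 = 6.
(Structurally: 1 ring(s) + 5 π bond(s) = 6.)

6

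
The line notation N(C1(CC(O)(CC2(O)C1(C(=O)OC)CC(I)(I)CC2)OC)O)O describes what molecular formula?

Heavy atoms from the SMILES: 13 C, 2 I, 1 N, 7 O.
Implicit hydrogens by atom environment:
  6 × C: no H
  5 × C: 2 H each → 10
  4 × O: 1 H each → 4
  3 × O: no H
  2 × C: 3 H each → 6
  2 × I: no H
  1 × N: 1 H
  Total hydrogens = 21.
Molecular formula: C13H21I2NO7

C13H21I2NO7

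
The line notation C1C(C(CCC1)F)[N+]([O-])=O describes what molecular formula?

C6H10FNO2

Heavy atoms from the SMILES: 6 C, 1 F, 1 N, 2 O.
Implicit hydrogens by atom environment:
  4 × C: 2 H each → 8
  2 × C: 1 H each → 2
  1 × F: no H
  1 × N (charge +1): no H
  1 × O: no H
  1 × O (charge -1): no H
  Total hydrogens = 10.
Molecular formula: C6H10FNO2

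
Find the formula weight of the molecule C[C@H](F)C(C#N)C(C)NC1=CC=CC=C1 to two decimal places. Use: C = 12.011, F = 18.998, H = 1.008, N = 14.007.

Molecular formula: C12H15FN2.
M = 12×12.011 + 1×18.998 + 15×1.008 + 2×14.007 = 206.26 g/mol.

206.26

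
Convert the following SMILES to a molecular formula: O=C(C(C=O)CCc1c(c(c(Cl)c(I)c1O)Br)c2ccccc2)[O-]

Heavy atoms from the SMILES: 1 Br, 17 C, 1 Cl, 1 I, 4 O.
Implicit hydrogens by atom environment:
  7 × C (aromatic): no H
  5 × C (aromatic): 1 H each → 5
  2 × C: 2 H each → 4
  2 × C: 1 H each → 2
  2 × O: no H
  1 × Br: no H
  1 × C: no H
  1 × Cl: no H
  1 × I: no H
  1 × O: 1 H
  1 × O (charge -1): no H
  Total hydrogens = 12.
Net charge -1.
Molecular formula: C17H12BrClIO4-

C17H12BrClIO4-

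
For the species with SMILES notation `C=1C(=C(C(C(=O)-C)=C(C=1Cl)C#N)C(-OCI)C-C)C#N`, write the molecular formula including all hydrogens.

C14H12ClIN2O2

Heavy atoms from the SMILES: 14 C, 1 Cl, 1 I, 2 N, 2 O.
Implicit hydrogens by atom environment:
  5 × C (aromatic): no H
  3 × C: no H
  2 × C: 3 H each → 6
  2 × C: 2 H each → 4
  2 × N: no H
  2 × O: no H
  1 × C (aromatic): 1 H
  1 × C: 1 H
  1 × Cl: no H
  1 × I: no H
  Total hydrogens = 12.
Molecular formula: C14H12ClIN2O2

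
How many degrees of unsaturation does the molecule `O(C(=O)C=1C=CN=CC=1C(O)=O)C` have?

Molecular formula from the SMILES: C8H7NO4.
DoU = (2C + 2 + N − H − X)/2 = (2·8 + 2 + 1 − 7 − 0)/2 = 12/2 = 6.
(Structurally: 1 ring(s) + 5 π bond(s) = 6.)

6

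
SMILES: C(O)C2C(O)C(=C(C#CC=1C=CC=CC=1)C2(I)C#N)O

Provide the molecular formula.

C15H12INO3

Heavy atoms from the SMILES: 15 C, 1 I, 1 N, 3 O.
Implicit hydrogens by atom environment:
  6 × C: no H
  5 × C (aromatic): 1 H each → 5
  3 × O: 1 H each → 3
  2 × C: 1 H each → 2
  1 × C: 2 H
  1 × C (aromatic): no H
  1 × I: no H
  1 × N: no H
  Total hydrogens = 12.
Molecular formula: C15H12INO3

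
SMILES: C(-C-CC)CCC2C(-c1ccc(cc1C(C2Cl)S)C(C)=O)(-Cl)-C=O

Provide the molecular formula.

C19H24Cl2O2S

Heavy atoms from the SMILES: 19 C, 2 Cl, 2 O, 1 S.
Implicit hydrogens by atom environment:
  5 × C: 2 H each → 10
  4 × C: 1 H each → 4
  3 × C (aromatic): 1 H each → 3
  3 × C (aromatic): no H
  2 × C: 3 H each → 6
  2 × C: no H
  2 × Cl: no H
  2 × O: no H
  1 × S: 1 H
  Total hydrogens = 24.
Molecular formula: C19H24Cl2O2S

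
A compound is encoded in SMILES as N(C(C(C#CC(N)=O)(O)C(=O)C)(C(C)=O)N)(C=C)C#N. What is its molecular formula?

C12H14N4O4

Heavy atoms from the SMILES: 12 C, 4 N, 4 O.
Implicit hydrogens by atom environment:
  8 × C: no H
  3 × O: no H
  2 × C: 3 H each → 6
  2 × N: 2 H each → 4
  2 × N: no H
  1 × C: 2 H
  1 × C: 1 H
  1 × O: 1 H
  Total hydrogens = 14.
Molecular formula: C12H14N4O4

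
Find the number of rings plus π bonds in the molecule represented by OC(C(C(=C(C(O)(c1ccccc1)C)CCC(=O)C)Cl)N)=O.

Molecular formula from the SMILES: C16H20ClNO4.
DoU = (2C + 2 + N − H − X)/2 = (2·16 + 2 + 1 − 20 − 1)/2 = 14/2 = 7.
(Structurally: 1 ring(s) + 6 π bond(s) = 7.)

7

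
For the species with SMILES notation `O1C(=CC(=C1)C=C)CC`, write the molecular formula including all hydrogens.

Heavy atoms from the SMILES: 8 C, 1 O.
Implicit hydrogens by atom environment:
  2 × C: 2 H each → 4
  2 × C (aromatic): 1 H each → 2
  2 × C (aromatic): no H
  1 × C: 3 H
  1 × C: 1 H
  1 × O (aromatic): no H
  Total hydrogens = 10.
Molecular formula: C8H10O

C8H10O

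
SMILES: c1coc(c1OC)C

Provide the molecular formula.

C6H8O2

Heavy atoms from the SMILES: 6 C, 2 O.
Implicit hydrogens by atom environment:
  2 × C: 3 H each → 6
  2 × C (aromatic): 1 H each → 2
  2 × C (aromatic): no H
  1 × O (aromatic): no H
  1 × O: no H
  Total hydrogens = 8.
Molecular formula: C6H8O2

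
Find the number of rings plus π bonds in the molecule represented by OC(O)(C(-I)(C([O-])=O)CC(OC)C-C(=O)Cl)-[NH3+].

Molecular formula from the SMILES: C8H13ClINO6.
DoU = (2C + 2 + N − H − X)/2 = (2·8 + 2 + 1 − 13 − 2)/2 = 4/2 = 2.
(Structurally: 0 ring(s) + 2 π bond(s) = 2.)

2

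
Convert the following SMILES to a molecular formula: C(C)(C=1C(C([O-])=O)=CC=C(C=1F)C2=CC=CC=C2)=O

C15H10FO3-

Heavy atoms from the SMILES: 15 C, 1 F, 3 O.
Implicit hydrogens by atom environment:
  7 × C (aromatic): 1 H each → 7
  5 × C (aromatic): no H
  2 × C: no H
  2 × O: no H
  1 × C: 3 H
  1 × F: no H
  1 × O (charge -1): no H
  Total hydrogens = 10.
Net charge -1.
Molecular formula: C15H10FO3-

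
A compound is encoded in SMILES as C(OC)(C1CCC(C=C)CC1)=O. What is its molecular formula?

Heavy atoms from the SMILES: 10 C, 2 O.
Implicit hydrogens by atom environment:
  5 × C: 2 H each → 10
  3 × C: 1 H each → 3
  2 × O: no H
  1 × C: 3 H
  1 × C: no H
  Total hydrogens = 16.
Molecular formula: C10H16O2

C10H16O2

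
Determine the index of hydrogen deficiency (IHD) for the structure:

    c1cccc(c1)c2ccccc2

8

Molecular formula from the SMILES: C12H10.
DoU = (2C + 2 + N − H − X)/2 = (2·12 + 2 + 0 − 10 − 0)/2 = 16/2 = 8.
(Structurally: 2 ring(s) + 6 π bond(s) = 8.)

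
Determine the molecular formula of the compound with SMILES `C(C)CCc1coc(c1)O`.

C8H12O2

Heavy atoms from the SMILES: 8 C, 2 O.
Implicit hydrogens by atom environment:
  3 × C: 2 H each → 6
  2 × C (aromatic): 1 H each → 2
  2 × C (aromatic): no H
  1 × C: 3 H
  1 × O: 1 H
  1 × O (aromatic): no H
  Total hydrogens = 12.
Molecular formula: C8H12O2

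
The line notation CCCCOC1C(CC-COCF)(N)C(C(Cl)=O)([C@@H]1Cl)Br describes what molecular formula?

C13H21BrCl2FNO3

Heavy atoms from the SMILES: 1 Br, 13 C, 2 Cl, 1 F, 1 N, 3 O.
Implicit hydrogens by atom environment:
  7 × C: 2 H each → 14
  3 × C: no H
  3 × O: no H
  2 × C: 1 H each → 2
  2 × Cl: no H
  1 × Br: no H
  1 × C: 3 H
  1 × F: no H
  1 × N: 2 H
  Total hydrogens = 21.
Molecular formula: C13H21BrCl2FNO3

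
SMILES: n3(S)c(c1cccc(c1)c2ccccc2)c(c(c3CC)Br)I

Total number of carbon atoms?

The symbol for carbon appears 18 times in the SMILES. Lowercase c denotes aromatic carbon and counts toward C.

18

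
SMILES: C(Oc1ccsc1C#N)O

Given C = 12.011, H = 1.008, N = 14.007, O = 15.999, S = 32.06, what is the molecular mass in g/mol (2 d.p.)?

Molecular formula: C6H5NO2S.
M = 6×12.011 + 5×1.008 + 1×14.007 + 2×15.999 + 1×32.06 = 155.17 g/mol.

155.17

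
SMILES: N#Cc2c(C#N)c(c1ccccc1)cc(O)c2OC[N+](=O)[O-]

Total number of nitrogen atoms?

3

The symbol for nitrogen appears 3 times in the SMILES.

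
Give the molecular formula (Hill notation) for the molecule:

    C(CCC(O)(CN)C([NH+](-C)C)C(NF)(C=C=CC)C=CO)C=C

Heavy atoms from the SMILES: 17 C, 1 F, 3 N, 2 O.
Implicit hydrogens by atom environment:
  6 × C: 1 H each → 6
  5 × C: 2 H each → 10
  3 × C: 3 H each → 9
  3 × C: no H
  2 × O: 1 H each → 2
  1 × F: no H
  1 × N: 2 H
  1 × N (charge +1): 1 H
  1 × N: 1 H
  Total hydrogens = 31.
Net charge +1.
Molecular formula: C17H31FN3O2+

C17H31FN3O2+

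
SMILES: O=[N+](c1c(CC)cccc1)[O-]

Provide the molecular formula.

Heavy atoms from the SMILES: 8 C, 1 N, 2 O.
Implicit hydrogens by atom environment:
  4 × C (aromatic): 1 H each → 4
  2 × C (aromatic): no H
  1 × C: 3 H
  1 × C: 2 H
  1 × N (charge +1): no H
  1 × O: no H
  1 × O (charge -1): no H
  Total hydrogens = 9.
Molecular formula: C8H9NO2

C8H9NO2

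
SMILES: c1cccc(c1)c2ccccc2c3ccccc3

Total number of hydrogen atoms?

Hydrogens are implicit in SMILES; fill each atom to its normal valence:
  14 × C (aromatic): 1 H each → 14
  4 × C (aromatic): no H
  Total hydrogens = 14.

14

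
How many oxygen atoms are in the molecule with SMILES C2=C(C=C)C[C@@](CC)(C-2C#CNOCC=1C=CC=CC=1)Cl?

The symbol for oxygen appears 1 time in the SMILES.

1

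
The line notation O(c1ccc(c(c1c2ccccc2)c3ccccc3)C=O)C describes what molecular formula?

Heavy atoms from the SMILES: 20 C, 2 O.
Implicit hydrogens by atom environment:
  12 × C (aromatic): 1 H each → 12
  6 × C (aromatic): no H
  2 × O: no H
  1 × C: 3 H
  1 × C: 1 H
  Total hydrogens = 16.
Molecular formula: C20H16O2

C20H16O2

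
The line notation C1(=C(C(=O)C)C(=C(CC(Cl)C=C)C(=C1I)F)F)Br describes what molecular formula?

Heavy atoms from the SMILES: 1 Br, 12 C, 1 Cl, 2 F, 1 I, 1 O.
Implicit hydrogens by atom environment:
  6 × C (aromatic): no H
  2 × C: 2 H each → 4
  2 × C: 1 H each → 2
  2 × F: no H
  1 × Br: no H
  1 × C: 3 H
  1 × C: no H
  1 × Cl: no H
  1 × I: no H
  1 × O: no H
  Total hydrogens = 9.
Molecular formula: C12H9BrClF2IO

C12H9BrClF2IO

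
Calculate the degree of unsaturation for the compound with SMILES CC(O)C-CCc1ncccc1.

4

Molecular formula from the SMILES: C10H15NO.
DoU = (2C + 2 + N − H − X)/2 = (2·10 + 2 + 1 − 15 − 0)/2 = 8/2 = 4.
(Structurally: 1 ring(s) + 3 π bond(s) = 4.)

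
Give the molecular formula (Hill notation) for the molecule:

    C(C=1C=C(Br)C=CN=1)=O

C6H4BrNO

Heavy atoms from the SMILES: 1 Br, 6 C, 1 N, 1 O.
Implicit hydrogens by atom environment:
  3 × C (aromatic): 1 H each → 3
  2 × C (aromatic): no H
  1 × Br: no H
  1 × C: 1 H
  1 × N (aromatic): no H
  1 × O: no H
  Total hydrogens = 4.
Molecular formula: C6H4BrNO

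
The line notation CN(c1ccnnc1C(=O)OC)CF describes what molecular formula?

C8H10FN3O2

Heavy atoms from the SMILES: 8 C, 1 F, 3 N, 2 O.
Implicit hydrogens by atom environment:
  2 × C: 3 H each → 6
  2 × C (aromatic): 1 H each → 2
  2 × C (aromatic): no H
  2 × N (aromatic): no H
  2 × O: no H
  1 × C: 2 H
  1 × C: no H
  1 × F: no H
  1 × N: no H
  Total hydrogens = 10.
Molecular formula: C8H10FN3O2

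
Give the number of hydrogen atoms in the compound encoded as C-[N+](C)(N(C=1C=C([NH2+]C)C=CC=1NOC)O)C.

22

Hydrogens are implicit in SMILES; fill each atom to its normal valence:
  5 × C: 3 H each → 15
  3 × C (aromatic): 1 H each → 3
  3 × C (aromatic): no H
  1 × N (charge +1): 2 H
  1 × N: 1 H
  1 × N: no H
  1 × N (charge +1): no H
  1 × O: 1 H
  1 × O: no H
  Total hydrogens = 22.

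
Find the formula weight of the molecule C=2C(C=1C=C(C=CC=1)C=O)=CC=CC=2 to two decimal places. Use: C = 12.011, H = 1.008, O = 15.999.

Molecular formula: C13H10O.
M = 13×12.011 + 10×1.008 + 1×15.999 = 182.22 g/mol.

182.22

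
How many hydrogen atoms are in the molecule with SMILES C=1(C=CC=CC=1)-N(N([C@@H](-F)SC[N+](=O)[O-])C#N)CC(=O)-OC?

13

Hydrogens are implicit in SMILES; fill each atom to its normal valence:
  5 × C (aromatic): 1 H each → 5
  3 × N: no H
  3 × O: no H
  2 × C: 2 H each → 4
  2 × C: no H
  1 × C: 3 H
  1 × C: 1 H
  1 × C (aromatic): no H
  1 × F: no H
  1 × N (charge +1): no H
  1 × O (charge -1): no H
  1 × S: no H
  Total hydrogens = 13.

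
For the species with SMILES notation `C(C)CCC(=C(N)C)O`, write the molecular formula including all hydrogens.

C7H15NO

Heavy atoms from the SMILES: 7 C, 1 N, 1 O.
Implicit hydrogens by atom environment:
  3 × C: 2 H each → 6
  2 × C: 3 H each → 6
  2 × C: no H
  1 × N: 2 H
  1 × O: 1 H
  Total hydrogens = 15.
Molecular formula: C7H15NO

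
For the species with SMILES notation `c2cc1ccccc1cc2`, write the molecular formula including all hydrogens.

Heavy atoms from the SMILES: 10 C.
Implicit hydrogens by atom environment:
  8 × C (aromatic): 1 H each → 8
  2 × C (aromatic): no H
  Total hydrogens = 8.
Molecular formula: C10H8

C10H8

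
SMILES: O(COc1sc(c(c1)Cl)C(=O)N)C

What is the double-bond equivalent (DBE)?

4

Molecular formula from the SMILES: C7H8ClNO3S.
DoU = (2C + 2 + N − H − X)/2 = (2·7 + 2 + 1 − 8 − 1)/2 = 8/2 = 4.
(Structurally: 1 ring(s) + 3 π bond(s) = 4.)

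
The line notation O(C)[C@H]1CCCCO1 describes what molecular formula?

C6H12O2

Heavy atoms from the SMILES: 6 C, 2 O.
Implicit hydrogens by atom environment:
  4 × C: 2 H each → 8
  2 × O: no H
  1 × C: 3 H
  1 × C: 1 H
  Total hydrogens = 12.
Molecular formula: C6H12O2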